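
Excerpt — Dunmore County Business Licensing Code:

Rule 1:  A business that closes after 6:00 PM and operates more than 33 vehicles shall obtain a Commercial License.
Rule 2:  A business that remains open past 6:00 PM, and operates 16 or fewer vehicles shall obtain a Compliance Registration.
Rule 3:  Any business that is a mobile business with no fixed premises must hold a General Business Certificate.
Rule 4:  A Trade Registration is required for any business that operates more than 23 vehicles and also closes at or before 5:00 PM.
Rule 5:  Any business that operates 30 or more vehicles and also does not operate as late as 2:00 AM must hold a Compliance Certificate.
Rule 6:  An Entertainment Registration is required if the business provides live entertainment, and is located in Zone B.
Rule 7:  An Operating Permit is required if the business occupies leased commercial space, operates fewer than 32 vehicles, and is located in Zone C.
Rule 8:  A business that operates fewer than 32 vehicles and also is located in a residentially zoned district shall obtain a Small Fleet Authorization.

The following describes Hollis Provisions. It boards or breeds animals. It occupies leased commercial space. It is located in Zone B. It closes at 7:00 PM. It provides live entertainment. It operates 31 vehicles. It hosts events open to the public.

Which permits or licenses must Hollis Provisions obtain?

Compliance Certificate, Entertainment Registration

Rule 1: closes 7:00 PM, after 6:00 PM; vehicles 31 ≤ 33 → Commercial License not required.
Rule 2: closes 7:00 PM, after 6:00 PM; vehicles 31 > 16 → Compliance Registration not required.
Rule 3: occupies leased commercial space (not: is a mobile business with no fixed premises) → General Business Certificate not required.
Rule 4: vehicles 31 > 23; closes 7:00 PM, after 5:00 PM → Trade Registration not required.
Rule 5: vehicles 31 ≥ 30; closes 7:00 PM, at/before 2:00 AM → Compliance Certificate required.
Rule 6: provides live entertainment; is located in Zone B → Entertainment Registration required.
Rule 7: occupies leased commercial space; vehicles 31 < 32; is located in Zone B (not: is located in Zone C) → Operating Permit not required.
Rule 8: vehicles 31 < 32; is located in Zone B (not: is located in a residentially zoned district) → Small Fleet Authorization not required.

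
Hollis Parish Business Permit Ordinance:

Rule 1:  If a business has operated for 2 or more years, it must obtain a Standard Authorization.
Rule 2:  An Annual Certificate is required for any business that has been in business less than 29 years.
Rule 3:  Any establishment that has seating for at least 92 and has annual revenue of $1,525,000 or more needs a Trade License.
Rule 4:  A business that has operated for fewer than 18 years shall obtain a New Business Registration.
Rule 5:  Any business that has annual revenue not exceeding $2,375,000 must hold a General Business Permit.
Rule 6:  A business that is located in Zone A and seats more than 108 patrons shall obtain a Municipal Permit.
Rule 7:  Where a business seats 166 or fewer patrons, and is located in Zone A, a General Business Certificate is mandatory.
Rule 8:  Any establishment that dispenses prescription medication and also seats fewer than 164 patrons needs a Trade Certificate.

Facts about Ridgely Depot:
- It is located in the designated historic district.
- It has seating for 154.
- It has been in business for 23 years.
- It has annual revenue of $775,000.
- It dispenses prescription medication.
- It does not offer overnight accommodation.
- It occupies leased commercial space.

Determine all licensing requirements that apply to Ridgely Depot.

Annual Certificate, General Business Permit, Standard Authorization, Trade Certificate

Rule 1: years in business 23 ≥ 2 → Standard Authorization required.
Rule 2: years in business 23 < 29 → Annual Certificate required.
Rule 3: seating 154 ≥ 92; revenue $775,000 < $1,525,000 → Trade License not required.
Rule 4: years in business 23 ≥ 18 → New Business Registration not required.
Rule 5: revenue $775,000 ≤ $2,375,000 → General Business Permit required.
Rule 6: is located in the designated historic district (not: is located in Zone A); seating 154 > 108 → Municipal Permit not required.
Rule 7: seating 154 ≤ 166; is located in the designated historic district (not: is located in Zone A) → General Business Certificate not required.
Rule 8: dispenses prescription medication; seating 154 < 164 → Trade Certificate required.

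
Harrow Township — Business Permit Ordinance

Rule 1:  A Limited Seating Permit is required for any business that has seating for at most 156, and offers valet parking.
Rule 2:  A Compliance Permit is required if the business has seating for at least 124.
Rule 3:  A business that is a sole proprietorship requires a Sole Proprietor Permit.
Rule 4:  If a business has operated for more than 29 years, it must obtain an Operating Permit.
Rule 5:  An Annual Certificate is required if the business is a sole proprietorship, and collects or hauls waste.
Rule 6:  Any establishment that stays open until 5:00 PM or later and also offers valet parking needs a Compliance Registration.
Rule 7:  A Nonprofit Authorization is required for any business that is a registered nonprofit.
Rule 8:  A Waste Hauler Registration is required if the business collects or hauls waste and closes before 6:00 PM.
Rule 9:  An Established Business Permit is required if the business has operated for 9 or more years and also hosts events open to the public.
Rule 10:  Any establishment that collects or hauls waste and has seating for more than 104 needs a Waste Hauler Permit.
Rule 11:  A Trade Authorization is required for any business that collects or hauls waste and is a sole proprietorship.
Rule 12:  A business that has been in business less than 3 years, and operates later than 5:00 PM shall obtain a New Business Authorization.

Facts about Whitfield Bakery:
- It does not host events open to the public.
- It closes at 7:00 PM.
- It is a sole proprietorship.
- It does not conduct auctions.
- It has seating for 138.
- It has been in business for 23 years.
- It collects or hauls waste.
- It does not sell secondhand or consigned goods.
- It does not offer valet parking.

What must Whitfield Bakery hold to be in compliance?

Rule 1: seating 138 ≤ 156; does not offer valet parking → Limited Seating Permit not required.
Rule 2: seating 138 ≥ 124 → Compliance Permit required.
Rule 3: is a sole proprietorship → Sole Proprietor Permit required.
Rule 4: years in business 23 ≤ 29 → Operating Permit not required.
Rule 5: is a sole proprietorship; collects or hauls waste → Annual Certificate required.
Rule 6: closes 7:00 PM, after 5:00 PM; does not offer valet parking → Compliance Registration not required.
Rule 7: is a sole proprietorship (not: is a registered nonprofit) → Nonprofit Authorization not required.
Rule 8: collects or hauls waste; closes 7:00 PM, after 6:00 PM → Waste Hauler Registration not required.
Rule 9: years in business 23 ≥ 9; does not host events open to the public → Established Business Permit not required.
Rule 10: collects or hauls waste; seating 138 > 104 → Waste Hauler Permit required.
Rule 11: collects or hauls waste; is a sole proprietorship → Trade Authorization required.
Rule 12: years in business 23 ≥ 3; closes 7:00 PM, after 5:00 PM → New Business Authorization not required.

Annual Certificate, Compliance Permit, Sole Proprietor Permit, Trade Authorization, Waste Hauler Permit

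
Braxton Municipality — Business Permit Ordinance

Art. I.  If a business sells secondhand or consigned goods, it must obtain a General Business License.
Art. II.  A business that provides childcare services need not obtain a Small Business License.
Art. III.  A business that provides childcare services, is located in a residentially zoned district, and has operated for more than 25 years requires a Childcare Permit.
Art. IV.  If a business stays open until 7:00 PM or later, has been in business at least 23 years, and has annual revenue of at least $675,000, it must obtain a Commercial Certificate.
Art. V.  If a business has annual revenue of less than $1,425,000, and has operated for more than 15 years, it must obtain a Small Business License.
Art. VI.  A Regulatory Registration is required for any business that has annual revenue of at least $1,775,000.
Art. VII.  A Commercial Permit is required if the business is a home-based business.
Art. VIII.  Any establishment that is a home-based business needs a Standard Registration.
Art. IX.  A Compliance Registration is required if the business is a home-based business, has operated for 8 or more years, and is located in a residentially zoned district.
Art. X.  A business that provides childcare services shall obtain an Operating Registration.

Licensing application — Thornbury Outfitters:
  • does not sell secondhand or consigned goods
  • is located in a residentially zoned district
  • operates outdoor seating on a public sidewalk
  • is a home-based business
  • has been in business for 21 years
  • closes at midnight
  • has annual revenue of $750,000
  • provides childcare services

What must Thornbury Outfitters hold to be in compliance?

Art. I. does not sell secondhand or consigned goods → General Business License not required.
Art. II. provides childcare services → exempt from Small Business License.
Art. III. provides childcare services; is located in a residentially zoned district; years in business 21 ≤ 25 → Childcare Permit not required.
Art. IV. closes midnight, after 7:00 PM; years in business 21 < 23; revenue $750,000 ≥ $675,000 → Commercial Certificate not required.
Art. V. revenue $750,000 < $1,425,000; years in business 21 > 15 → Small Business License required.
Art. VI. revenue $750,000 < $1,775,000 → Regulatory Registration not required.
Art. VII. is a home-based business → Commercial Permit required.
Art. VIII. is a home-based business → Standard Registration required.
Art. IX. is a home-based business; years in business 21 ≥ 8; is located in a residentially zoned district → Compliance Registration required.
Art. X. provides childcare services → Operating Registration required.

Commercial Permit, Compliance Registration, Operating Registration, Standard Registration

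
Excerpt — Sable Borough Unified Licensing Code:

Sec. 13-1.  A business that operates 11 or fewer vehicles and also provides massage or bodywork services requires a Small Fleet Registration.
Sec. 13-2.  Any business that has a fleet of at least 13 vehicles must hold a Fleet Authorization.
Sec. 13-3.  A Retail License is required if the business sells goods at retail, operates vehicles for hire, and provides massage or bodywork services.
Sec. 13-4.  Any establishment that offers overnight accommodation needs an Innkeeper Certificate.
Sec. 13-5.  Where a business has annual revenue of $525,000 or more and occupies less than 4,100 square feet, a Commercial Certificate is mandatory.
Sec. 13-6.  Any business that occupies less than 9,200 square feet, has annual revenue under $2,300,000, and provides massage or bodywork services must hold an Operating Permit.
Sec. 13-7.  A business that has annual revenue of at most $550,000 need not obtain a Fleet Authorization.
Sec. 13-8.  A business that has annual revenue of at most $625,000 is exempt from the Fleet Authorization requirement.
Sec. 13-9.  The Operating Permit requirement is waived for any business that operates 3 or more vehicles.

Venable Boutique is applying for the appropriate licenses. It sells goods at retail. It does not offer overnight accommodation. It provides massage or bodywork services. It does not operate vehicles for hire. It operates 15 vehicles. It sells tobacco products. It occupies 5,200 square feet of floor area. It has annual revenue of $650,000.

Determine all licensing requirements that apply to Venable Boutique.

Sec. 13-1. vehicles 15 > 11; provides massage or bodywork services → Small Fleet Registration not required.
Sec. 13-2. vehicles 15 ≥ 13 → Fleet Authorization required.
Sec. 13-3. sells goods at retail; does not operate vehicles for hire; provides massage or bodywork services → Retail License not required.
Sec. 13-4. does not offer overnight accommodation → Innkeeper Certificate not required.
Sec. 13-5. revenue $650,000 ≥ $525,000; floor area 5,200 square feet ≥ 4,100 square feet → Commercial Certificate not required.
Sec. 13-6. floor area 5,200 square feet < 9,200 square feet; revenue $650,000 < $2,300,000; provides massage or bodywork services → Operating Permit required.
Sec. 13-7. revenue $650,000 > $550,000 → Fleet Authorization exemption does not apply.
Sec. 13-8. revenue $650,000 > $625,000 → Fleet Authorization exemption does not apply.
Sec. 13-9. vehicles 15 ≥ 3 → exempt from Operating Permit.

Fleet Authorization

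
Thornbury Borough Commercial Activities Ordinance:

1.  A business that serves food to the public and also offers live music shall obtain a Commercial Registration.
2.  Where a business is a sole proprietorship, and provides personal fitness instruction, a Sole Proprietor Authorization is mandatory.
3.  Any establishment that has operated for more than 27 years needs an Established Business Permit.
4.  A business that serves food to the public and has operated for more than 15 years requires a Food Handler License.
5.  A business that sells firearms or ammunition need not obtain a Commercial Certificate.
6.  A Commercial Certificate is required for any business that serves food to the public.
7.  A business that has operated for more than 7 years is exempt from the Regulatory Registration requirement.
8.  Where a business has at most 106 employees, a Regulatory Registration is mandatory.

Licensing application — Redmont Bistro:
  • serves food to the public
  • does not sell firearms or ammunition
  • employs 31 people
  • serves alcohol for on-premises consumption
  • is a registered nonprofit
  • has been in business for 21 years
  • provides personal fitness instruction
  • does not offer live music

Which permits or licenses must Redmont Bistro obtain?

1. serves food to the public; does not offer live music → Commercial Registration not required.
2. is a registered nonprofit (not: is a sole proprietorship); provides personal fitness instruction → Sole Proprietor Authorization not required.
3. years in business 21 ≤ 27 → Established Business Permit not required.
4. serves food to the public; years in business 21 > 15 → Food Handler License required.
5. does not sell firearms or ammunition → Commercial Certificate exemption does not apply.
6. serves food to the public → Commercial Certificate required.
7. years in business 21 > 7 → exempt from Regulatory Registration.
8. employees 31 ≤ 106 → Regulatory Registration required.

Commercial Certificate, Food Handler License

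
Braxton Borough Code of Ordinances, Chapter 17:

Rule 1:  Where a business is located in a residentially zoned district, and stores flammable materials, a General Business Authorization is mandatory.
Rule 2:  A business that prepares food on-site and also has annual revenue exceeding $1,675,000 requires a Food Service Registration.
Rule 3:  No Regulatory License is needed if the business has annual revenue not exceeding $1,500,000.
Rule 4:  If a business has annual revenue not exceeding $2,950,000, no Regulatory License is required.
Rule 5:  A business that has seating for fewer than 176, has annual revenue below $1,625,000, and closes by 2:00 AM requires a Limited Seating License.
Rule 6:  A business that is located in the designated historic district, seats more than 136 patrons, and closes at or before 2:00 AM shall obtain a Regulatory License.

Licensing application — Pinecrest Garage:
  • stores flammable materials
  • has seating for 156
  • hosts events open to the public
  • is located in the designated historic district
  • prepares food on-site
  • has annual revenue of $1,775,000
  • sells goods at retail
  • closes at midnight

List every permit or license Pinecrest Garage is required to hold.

Food Service Registration

Rule 1: is located in the designated historic district (not: is located in a residentially zoned district); stores flammable materials → General Business Authorization not required.
Rule 2: prepares food on-site; revenue $1,775,000 > $1,675,000 → Food Service Registration required.
Rule 3: revenue $1,775,000 > $1,500,000 → Regulatory License exemption does not apply.
Rule 4: revenue $1,775,000 ≤ $2,950,000 → exempt from Regulatory License.
Rule 5: seating 156 < 176; revenue $1,775,000 ≥ $1,625,000; closes midnight, at/before 2:00 AM → Limited Seating License not required.
Rule 6: is located in the designated historic district; seating 156 > 136; closes midnight, at/before 2:00 AM → Regulatory License required.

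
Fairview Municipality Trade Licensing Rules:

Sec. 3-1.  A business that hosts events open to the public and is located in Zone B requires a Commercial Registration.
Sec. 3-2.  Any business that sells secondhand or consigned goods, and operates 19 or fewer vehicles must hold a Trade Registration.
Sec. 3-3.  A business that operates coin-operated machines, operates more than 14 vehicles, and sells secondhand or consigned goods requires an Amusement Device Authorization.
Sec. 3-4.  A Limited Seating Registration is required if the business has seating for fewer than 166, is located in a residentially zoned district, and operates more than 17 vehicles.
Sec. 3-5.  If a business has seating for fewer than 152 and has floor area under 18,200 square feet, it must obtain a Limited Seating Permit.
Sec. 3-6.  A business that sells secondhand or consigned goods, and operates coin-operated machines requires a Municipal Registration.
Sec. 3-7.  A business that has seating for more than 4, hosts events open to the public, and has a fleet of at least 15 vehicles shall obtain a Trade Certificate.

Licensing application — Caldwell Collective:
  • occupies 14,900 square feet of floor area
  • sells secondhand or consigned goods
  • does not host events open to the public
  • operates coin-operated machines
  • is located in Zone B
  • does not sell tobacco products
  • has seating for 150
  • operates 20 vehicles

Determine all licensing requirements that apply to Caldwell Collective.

Sec. 3-1. does not host events open to the public; is located in Zone B → Commercial Registration not required.
Sec. 3-2. sells secondhand or consigned goods; vehicles 20 > 19 → Trade Registration not required.
Sec. 3-3. operates coin-operated machines; vehicles 20 > 14; sells secondhand or consigned goods → Amusement Device Authorization required.
Sec. 3-4. seating 150 < 166; is located in Zone B (not: is located in a residentially zoned district); vehicles 20 > 17 → Limited Seating Registration not required.
Sec. 3-5. seating 150 < 152; floor area 14,900 square feet < 18,200 square feet → Limited Seating Permit required.
Sec. 3-6. sells secondhand or consigned goods; operates coin-operated machines → Municipal Registration required.
Sec. 3-7. seating 150 > 4; does not host events open to the public; vehicles 20 ≥ 15 → Trade Certificate not required.

Amusement Device Authorization, Limited Seating Permit, Municipal Registration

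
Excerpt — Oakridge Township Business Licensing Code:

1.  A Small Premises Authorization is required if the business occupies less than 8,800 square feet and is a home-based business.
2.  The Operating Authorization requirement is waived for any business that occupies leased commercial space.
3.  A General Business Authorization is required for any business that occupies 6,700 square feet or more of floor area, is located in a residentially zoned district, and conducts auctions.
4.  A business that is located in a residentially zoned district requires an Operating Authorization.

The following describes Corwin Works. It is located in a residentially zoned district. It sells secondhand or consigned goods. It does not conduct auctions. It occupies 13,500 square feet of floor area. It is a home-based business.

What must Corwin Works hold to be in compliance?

Operating Authorization

1. floor area 13,500 square feet ≥ 8,800 square feet; is a home-based business → Small Premises Authorization not required.
2. is a home-based business (not: occupies leased commercial space) → Operating Authorization exemption does not apply.
3. floor area 13,500 square feet ≥ 6,700 square feet; is located in a residentially zoned district; does not conduct auctions → General Business Authorization not required.
4. is located in a residentially zoned district → Operating Authorization required.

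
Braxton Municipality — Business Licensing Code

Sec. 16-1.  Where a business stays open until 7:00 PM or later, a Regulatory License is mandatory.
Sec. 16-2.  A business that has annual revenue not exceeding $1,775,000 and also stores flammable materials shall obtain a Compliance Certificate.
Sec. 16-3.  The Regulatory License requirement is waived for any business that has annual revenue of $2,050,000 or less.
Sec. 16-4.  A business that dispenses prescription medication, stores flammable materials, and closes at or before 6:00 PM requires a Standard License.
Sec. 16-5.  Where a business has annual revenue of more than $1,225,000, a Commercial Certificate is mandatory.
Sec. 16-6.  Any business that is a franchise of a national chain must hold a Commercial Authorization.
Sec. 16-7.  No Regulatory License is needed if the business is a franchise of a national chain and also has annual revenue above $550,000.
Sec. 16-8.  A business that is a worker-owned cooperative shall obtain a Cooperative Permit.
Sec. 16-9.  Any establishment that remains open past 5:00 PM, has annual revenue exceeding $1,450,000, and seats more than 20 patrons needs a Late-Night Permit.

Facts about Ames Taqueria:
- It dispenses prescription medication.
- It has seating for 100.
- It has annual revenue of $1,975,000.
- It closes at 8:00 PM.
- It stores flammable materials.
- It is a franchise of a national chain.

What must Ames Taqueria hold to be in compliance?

Sec. 16-1. closes 8:00 PM, after 7:00 PM → Regulatory License required.
Sec. 16-2. revenue $1,975,000 > $1,775,000; stores flammable materials → Compliance Certificate not required.
Sec. 16-3. revenue $1,975,000 ≤ $2,050,000 → exempt from Regulatory License.
Sec. 16-4. dispenses prescription medication; stores flammable materials; closes 8:00 PM, after 6:00 PM → Standard License not required.
Sec. 16-5. revenue $1,975,000 > $1,225,000 → Commercial Certificate required.
Sec. 16-6. is a franchise of a national chain → Commercial Authorization required.
Sec. 16-7. is a franchise of a national chain; revenue $1,975,000 > $550,000 → exempt from Regulatory License.
Sec. 16-8. is a franchise of a national chain (not: is a worker-owned cooperative) → Cooperative Permit not required.
Sec. 16-9. closes 8:00 PM, after 5:00 PM; revenue $1,975,000 > $1,450,000; seating 100 > 20 → Late-Night Permit required.

Commercial Authorization, Commercial Certificate, Late-Night Permit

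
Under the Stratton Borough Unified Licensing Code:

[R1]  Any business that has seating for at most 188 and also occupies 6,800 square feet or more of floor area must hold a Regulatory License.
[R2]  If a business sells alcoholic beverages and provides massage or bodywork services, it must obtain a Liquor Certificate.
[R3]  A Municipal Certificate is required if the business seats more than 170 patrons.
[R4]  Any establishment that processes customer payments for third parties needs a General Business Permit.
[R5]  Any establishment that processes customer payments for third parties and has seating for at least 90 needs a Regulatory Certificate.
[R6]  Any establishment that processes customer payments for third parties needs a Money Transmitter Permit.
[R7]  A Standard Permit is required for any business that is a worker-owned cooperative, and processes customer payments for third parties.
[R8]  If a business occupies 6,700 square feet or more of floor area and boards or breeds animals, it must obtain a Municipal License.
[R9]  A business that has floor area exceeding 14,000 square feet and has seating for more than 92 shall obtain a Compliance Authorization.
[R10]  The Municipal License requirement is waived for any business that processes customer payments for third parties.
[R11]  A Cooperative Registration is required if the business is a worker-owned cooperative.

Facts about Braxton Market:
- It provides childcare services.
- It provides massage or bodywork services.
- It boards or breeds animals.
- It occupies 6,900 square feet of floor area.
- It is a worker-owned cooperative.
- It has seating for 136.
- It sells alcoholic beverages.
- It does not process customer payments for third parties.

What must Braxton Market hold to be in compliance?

[R1] seating 136 ≤ 188; floor area 6,900 square feet ≥ 6,800 square feet → Regulatory License required.
[R2] sells alcoholic beverages; provides massage or bodywork services → Liquor Certificate required.
[R3] seating 136 ≤ 170 → Municipal Certificate not required.
[R4] does not process customer payments for third parties → General Business Permit not required.
[R5] does not process customer payments for third parties; seating 136 ≥ 90 → Regulatory Certificate not required.
[R6] does not process customer payments for third parties → Money Transmitter Permit not required.
[R7] is a worker-owned cooperative; does not process customer payments for third parties → Standard Permit not required.
[R8] floor area 6,900 square feet ≥ 6,700 square feet; boards or breeds animals → Municipal License required.
[R9] floor area 6,900 square feet ≤ 14,000 square feet; seating 136 > 92 → Compliance Authorization not required.
[R10] does not process customer payments for third parties → Municipal License exemption does not apply.
[R11] is a worker-owned cooperative → Cooperative Registration required.

Cooperative Registration, Liquor Certificate, Municipal License, Regulatory License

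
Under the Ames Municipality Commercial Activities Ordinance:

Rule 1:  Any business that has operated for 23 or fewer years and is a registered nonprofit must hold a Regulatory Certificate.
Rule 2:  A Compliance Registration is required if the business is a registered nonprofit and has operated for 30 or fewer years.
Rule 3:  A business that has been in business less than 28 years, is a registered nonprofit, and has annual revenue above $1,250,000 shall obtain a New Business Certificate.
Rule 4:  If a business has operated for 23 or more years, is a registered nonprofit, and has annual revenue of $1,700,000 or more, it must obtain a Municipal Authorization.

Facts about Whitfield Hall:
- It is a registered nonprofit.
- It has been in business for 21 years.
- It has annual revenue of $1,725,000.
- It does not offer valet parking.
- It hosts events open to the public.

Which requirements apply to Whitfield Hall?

Rule 1: years in business 21 ≤ 23; is a registered nonprofit → Regulatory Certificate required.
Rule 2: is a registered nonprofit; years in business 21 ≤ 30 → Compliance Registration required.
Rule 3: years in business 21 < 28; is a registered nonprofit; revenue $1,725,000 > $1,250,000 → New Business Certificate required.
Rule 4: years in business 21 < 23; is a registered nonprofit; revenue $1,725,000 ≥ $1,700,000 → Municipal Authorization not required.

Compliance Registration, New Business Certificate, Regulatory Certificate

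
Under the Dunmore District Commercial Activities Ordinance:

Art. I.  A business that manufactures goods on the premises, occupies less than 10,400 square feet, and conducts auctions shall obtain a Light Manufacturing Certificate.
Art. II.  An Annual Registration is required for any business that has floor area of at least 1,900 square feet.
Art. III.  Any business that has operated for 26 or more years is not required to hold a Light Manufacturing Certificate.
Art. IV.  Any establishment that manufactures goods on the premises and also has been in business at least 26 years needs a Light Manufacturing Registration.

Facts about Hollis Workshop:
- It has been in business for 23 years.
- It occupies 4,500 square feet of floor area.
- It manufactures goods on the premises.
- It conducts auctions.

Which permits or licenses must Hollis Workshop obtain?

Art. I. manufactures goods on the premises; floor area 4,500 square feet < 10,400 square feet; conducts auctions → Light Manufacturing Certificate required.
Art. II. floor area 4,500 square feet ≥ 1,900 square feet → Annual Registration required.
Art. III. years in business 23 < 26 → Light Manufacturing Certificate exemption does not apply.
Art. IV. manufactures goods on the premises; years in business 23 < 26 → Light Manufacturing Registration not required.

Annual Registration, Light Manufacturing Certificate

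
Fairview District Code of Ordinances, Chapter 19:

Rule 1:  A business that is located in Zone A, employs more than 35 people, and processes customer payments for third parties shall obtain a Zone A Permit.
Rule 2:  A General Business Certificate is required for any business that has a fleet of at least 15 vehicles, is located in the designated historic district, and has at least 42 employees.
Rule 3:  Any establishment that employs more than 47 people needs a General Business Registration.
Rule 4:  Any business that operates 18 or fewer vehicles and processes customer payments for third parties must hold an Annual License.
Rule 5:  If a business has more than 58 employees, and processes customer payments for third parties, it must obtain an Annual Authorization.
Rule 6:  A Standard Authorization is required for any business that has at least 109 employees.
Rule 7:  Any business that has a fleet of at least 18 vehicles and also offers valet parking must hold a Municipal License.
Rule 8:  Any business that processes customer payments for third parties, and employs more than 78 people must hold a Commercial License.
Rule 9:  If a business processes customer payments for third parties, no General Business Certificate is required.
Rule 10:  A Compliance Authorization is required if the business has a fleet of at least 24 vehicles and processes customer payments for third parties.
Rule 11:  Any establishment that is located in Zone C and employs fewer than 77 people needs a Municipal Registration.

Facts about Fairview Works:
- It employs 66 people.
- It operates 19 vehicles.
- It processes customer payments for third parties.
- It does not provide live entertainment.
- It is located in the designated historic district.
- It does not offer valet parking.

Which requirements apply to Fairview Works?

Rule 1: is located in the designated historic district (not: is located in Zone A); employees 66 > 35; processes customer payments for third parties → Zone A Permit not required.
Rule 2: vehicles 19 ≥ 15; is located in the designated historic district; employees 66 ≥ 42 → General Business Certificate required.
Rule 3: employees 66 > 47 → General Business Registration required.
Rule 4: vehicles 19 > 18; processes customer payments for third parties → Annual License not required.
Rule 5: employees 66 > 58; processes customer payments for third parties → Annual Authorization required.
Rule 6: employees 66 < 109 → Standard Authorization not required.
Rule 7: vehicles 19 ≥ 18; does not offer valet parking → Municipal License not required.
Rule 8: processes customer payments for third parties; employees 66 ≤ 78 → Commercial License not required.
Rule 9: processes customer payments for third parties → exempt from General Business Certificate.
Rule 10: vehicles 19 < 24; processes customer payments for third parties → Compliance Authorization not required.
Rule 11: is located in the designated historic district (not: is located in Zone C); employees 66 < 77 → Municipal Registration not required.

Annual Authorization, General Business Registration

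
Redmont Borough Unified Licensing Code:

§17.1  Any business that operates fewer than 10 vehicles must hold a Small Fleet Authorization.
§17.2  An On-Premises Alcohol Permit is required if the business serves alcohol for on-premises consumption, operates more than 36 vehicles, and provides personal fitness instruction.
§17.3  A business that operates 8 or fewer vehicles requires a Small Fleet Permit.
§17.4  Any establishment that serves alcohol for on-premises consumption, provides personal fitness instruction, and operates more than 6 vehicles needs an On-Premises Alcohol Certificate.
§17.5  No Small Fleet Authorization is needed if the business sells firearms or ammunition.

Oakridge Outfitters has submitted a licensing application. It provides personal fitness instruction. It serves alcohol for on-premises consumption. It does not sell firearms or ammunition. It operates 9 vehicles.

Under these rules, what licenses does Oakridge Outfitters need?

On-Premises Alcohol Certificate, Small Fleet Authorization

§17.1 vehicles 9 < 10 → Small Fleet Authorization required.
§17.2 serves alcohol for on-premises consumption; vehicles 9 ≤ 36; provides personal fitness instruction → On-Premises Alcohol Permit not required.
§17.3 vehicles 9 > 8 → Small Fleet Permit not required.
§17.4 serves alcohol for on-premises consumption; provides personal fitness instruction; vehicles 9 > 6 → On-Premises Alcohol Certificate required.
§17.5 does not sell firearms or ammunition → Small Fleet Authorization exemption does not apply.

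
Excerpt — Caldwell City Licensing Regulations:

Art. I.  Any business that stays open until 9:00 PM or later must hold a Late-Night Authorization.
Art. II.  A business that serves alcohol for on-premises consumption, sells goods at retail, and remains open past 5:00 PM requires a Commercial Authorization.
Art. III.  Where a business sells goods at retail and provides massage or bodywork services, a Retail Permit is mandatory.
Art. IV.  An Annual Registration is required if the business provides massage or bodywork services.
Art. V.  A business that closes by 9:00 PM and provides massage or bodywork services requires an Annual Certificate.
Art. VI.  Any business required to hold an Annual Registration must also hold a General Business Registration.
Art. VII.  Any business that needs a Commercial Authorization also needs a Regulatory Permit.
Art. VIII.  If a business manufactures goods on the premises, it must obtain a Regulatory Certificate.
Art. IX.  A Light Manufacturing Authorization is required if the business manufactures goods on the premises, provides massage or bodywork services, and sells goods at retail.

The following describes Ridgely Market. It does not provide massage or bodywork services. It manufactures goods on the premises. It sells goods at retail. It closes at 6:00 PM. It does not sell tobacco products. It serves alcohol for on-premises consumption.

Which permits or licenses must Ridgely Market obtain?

Commercial Authorization, Regulatory Certificate, Regulatory Permit

Art. I. closes 6:00 PM, at/before 9:00 PM → Late-Night Authorization not required.
Art. II. serves alcohol for on-premises consumption; sells goods at retail; closes 6:00 PM, after 5:00 PM → Commercial Authorization required.
Art. III. sells goods at retail; does not provide massage or bodywork services → Retail Permit not required.
Art. IV. does not provide massage or bodywork services → Annual Registration not required.
Art. V. closes 6:00 PM, at/before 9:00 PM; does not provide massage or bodywork services → Annual Certificate not required.
Art. VI. Annual Registration is not required → no effect.
Art. VII. Commercial Authorization is required → Regulatory Permit also required.
Art. VIII. manufactures goods on the premises → Regulatory Certificate required.
Art. IX. manufactures goods on the premises; does not provide massage or bodywork services; sells goods at retail → Light Manufacturing Authorization not required.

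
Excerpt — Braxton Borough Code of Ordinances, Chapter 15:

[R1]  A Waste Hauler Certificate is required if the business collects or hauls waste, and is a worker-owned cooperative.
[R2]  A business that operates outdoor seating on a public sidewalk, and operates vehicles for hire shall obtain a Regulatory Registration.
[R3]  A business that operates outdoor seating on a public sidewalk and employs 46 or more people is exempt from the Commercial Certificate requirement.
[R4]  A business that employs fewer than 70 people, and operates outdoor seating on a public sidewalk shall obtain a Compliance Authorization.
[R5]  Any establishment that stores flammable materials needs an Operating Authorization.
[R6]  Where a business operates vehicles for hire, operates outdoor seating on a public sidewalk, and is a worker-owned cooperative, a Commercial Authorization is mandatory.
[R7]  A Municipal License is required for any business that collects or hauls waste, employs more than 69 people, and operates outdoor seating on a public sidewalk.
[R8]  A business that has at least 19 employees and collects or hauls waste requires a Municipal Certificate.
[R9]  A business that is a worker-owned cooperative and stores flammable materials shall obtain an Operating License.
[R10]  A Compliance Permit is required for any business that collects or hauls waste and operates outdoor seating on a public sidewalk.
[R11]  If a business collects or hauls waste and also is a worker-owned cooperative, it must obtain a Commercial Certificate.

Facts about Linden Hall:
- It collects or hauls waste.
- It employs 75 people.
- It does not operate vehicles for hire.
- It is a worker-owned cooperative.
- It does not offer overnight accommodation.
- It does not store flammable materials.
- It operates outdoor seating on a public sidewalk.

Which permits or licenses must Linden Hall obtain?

Compliance Permit, Municipal Certificate, Municipal License, Waste Hauler Certificate

[R1] collects or hauls waste; is a worker-owned cooperative → Waste Hauler Certificate required.
[R2] operates outdoor seating on a public sidewalk; does not operate vehicles for hire → Regulatory Registration not required.
[R3] operates outdoor seating on a public sidewalk; employees 75 ≥ 46 → exempt from Commercial Certificate.
[R4] employees 75 ≥ 70; operates outdoor seating on a public sidewalk → Compliance Authorization not required.
[R5] does not store flammable materials → Operating Authorization not required.
[R6] does not operate vehicles for hire; operates outdoor seating on a public sidewalk; is a worker-owned cooperative → Commercial Authorization not required.
[R7] collects or hauls waste; employees 75 > 69; operates outdoor seating on a public sidewalk → Municipal License required.
[R8] employees 75 ≥ 19; collects or hauls waste → Municipal Certificate required.
[R9] is a worker-owned cooperative; does not store flammable materials → Operating License not required.
[R10] collects or hauls waste; operates outdoor seating on a public sidewalk → Compliance Permit required.
[R11] collects or hauls waste; is a worker-owned cooperative → Commercial Certificate required.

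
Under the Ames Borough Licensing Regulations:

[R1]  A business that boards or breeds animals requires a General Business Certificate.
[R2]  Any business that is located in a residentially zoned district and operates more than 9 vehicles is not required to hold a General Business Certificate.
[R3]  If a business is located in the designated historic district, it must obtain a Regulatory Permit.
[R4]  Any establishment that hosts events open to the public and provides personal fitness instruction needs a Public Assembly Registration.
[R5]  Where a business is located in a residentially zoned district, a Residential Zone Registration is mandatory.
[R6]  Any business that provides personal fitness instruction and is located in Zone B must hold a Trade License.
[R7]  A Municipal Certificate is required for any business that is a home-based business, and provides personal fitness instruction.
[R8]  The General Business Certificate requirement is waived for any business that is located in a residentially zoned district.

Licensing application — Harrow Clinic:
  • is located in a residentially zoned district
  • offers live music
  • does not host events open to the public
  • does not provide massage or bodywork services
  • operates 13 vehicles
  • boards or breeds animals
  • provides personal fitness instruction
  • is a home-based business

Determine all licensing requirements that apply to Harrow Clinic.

[R1] boards or breeds animals → General Business Certificate required.
[R2] is located in a residentially zoned district; vehicles 13 > 9 → exempt from General Business Certificate.
[R3] is located in a residentially zoned district (not: is located in the designated historic district) → Regulatory Permit not required.
[R4] does not host events open to the public; provides personal fitness instruction → Public Assembly Registration not required.
[R5] is located in a residentially zoned district → Residential Zone Registration required.
[R6] provides personal fitness instruction; is located in a residentially zoned district (not: is located in Zone B) → Trade License not required.
[R7] is a home-based business; provides personal fitness instruction → Municipal Certificate required.
[R8] is located in a residentially zoned district → exempt from General Business Certificate.

Municipal Certificate, Residential Zone Registration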